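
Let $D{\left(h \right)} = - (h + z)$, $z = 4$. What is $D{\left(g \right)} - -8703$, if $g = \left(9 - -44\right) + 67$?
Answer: $8579$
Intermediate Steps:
$g = 120$ ($g = \left(9 + 44\right) + 67 = 53 + 67 = 120$)
$D{\left(h \right)} = -4 - h$ ($D{\left(h \right)} = - (h + 4) = - (4 + h) = -4 - h$)
$D{\left(g \right)} - -8703 = \left(-4 - 120\right) - -8703 = \left(-4 - 120\right) + 8703 = -124 + 8703 = 8579$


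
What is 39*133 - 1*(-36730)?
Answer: 41917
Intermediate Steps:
39*133 - 1*(-36730) = 5187 + 36730 = 41917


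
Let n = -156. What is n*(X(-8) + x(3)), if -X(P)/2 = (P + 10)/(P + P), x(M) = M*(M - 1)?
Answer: -975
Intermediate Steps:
x(M) = M*(-1 + M)
X(P) = -(10 + P)/P (X(P) = -2*(P + 10)/(P + P) = -2*(10 + P)/(2*P) = -2*(10 + P)*1/(2*P) = -(10 + P)/P)
n*(X(-8) + x(3)) = -156*((-10 - 1*(-8))/(-8) + 3*(-1 + 3)) = -156*(-(-10 + 8)/8 + 3*2) = -156*(-⅛*(-2) + 6) = -156*(¼ + 6) = -156*25/4 = -975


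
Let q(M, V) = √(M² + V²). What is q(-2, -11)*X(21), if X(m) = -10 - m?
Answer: -155*√5 ≈ -346.59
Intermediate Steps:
q(-2, -11)*X(21) = √((-2)² + (-11)²)*(-10 - 1*21) = √(4 + 121)*(-10 - 21) = √125*(-31) = (5*√5)*(-31) = -155*√5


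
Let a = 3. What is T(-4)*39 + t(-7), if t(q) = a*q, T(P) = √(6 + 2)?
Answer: -21 + 78*√2 ≈ 89.309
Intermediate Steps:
T(P) = 2*√2 (T(P) = √8 = 2*√2)
t(q) = 3*q
T(-4)*39 + t(-7) = (2*√2)*39 + 3*(-7) = 78*√2 - 21 = -21 + 78*√2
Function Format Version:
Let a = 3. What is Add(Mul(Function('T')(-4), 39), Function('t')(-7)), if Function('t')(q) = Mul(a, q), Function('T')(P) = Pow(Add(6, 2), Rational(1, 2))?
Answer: Add(-21, Mul(78, Pow(2, Rational(1, 2)))) ≈ 89.309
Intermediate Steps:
Function('T')(P) = Mul(2, Pow(2, Rational(1, 2))) (Function('T')(P) = Pow(8, Rational(1, 2)) = Mul(2, Pow(2, Rational(1, 2))))
Function('t')(q) = Mul(3, q)
Add(Mul(Function('T')(-4), 39), Function('t')(-7)) = Add(Mul(Mul(2, Pow(2, Rational(1, 2))), 39), Mul(3, -7)) = Add(Mul(78, Pow(2, Rational(1, 2))), -21) = Add(-21, Mul(78, Pow(2, Rational(1, 2))))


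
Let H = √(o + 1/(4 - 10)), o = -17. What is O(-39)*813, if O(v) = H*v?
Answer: -10569*I*√618/2 ≈ -1.3137e+5*I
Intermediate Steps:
H = I*√618/6 (H = √(-17 + 1/(4 - 10)) = √(-17 + 1/(-6)) = √(-17 - ⅙) = √(-103/6) = I*√618/6 ≈ 4.1433*I)
O(v) = I*v*√618/6 (O(v) = (I*√618/6)*v = I*v*√618/6)
O(-39)*813 = ((⅙)*I*(-39)*√618)*813 = -13*I*√618/2*813 = -10569*I*√618/2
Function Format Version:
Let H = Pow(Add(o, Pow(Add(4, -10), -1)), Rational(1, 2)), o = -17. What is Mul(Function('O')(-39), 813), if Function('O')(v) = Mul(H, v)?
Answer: Mul(Rational(-10569, 2), I, Pow(618, Rational(1, 2))) ≈ Mul(-1.3137e+5, I)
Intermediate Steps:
H = Mul(Rational(1, 6), I, Pow(618, Rational(1, 2))) (H = Pow(Add(-17, Pow(Add(4, -10), -1)), Rational(1, 2)) = Pow(Add(-17, Pow(-6, -1)), Rational(1, 2)) = Pow(Add(-17, Rational(-1, 6)), Rational(1, 2)) = Pow(Rational(-103, 6), Rational(1, 2)) = Mul(Rational(1, 6), I, Pow(618, Rational(1, 2))) ≈ Mul(4.1433, I))
Function('O')(v) = Mul(Rational(1, 6), I, v, Pow(618, Rational(1, 2))) (Function('O')(v) = Mul(Mul(Rational(1, 6), I, Pow(618, Rational(1, 2))), v) = Mul(Rational(1, 6), I, v, Pow(618, Rational(1, 2))))
Mul(Function('O')(-39), 813) = Mul(Mul(Rational(1, 6), I, -39, Pow(618, Rational(1, 2))), 813) = Mul(Mul(Rational(-13, 2), I, Pow(618, Rational(1, 2))), 813) = Mul(Rational(-10569, 2), I, Pow(618, Rational(1, 2)))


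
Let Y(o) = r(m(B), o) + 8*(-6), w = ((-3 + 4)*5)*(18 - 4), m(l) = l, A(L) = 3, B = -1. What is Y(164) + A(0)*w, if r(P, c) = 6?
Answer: 168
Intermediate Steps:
w = 70 (w = (1*5)*14 = 5*14 = 70)
Y(o) = -42 (Y(o) = 6 + 8*(-6) = 6 - 48 = -42)
Y(164) + A(0)*w = -42 + 3*70 = -42 + 210 = 168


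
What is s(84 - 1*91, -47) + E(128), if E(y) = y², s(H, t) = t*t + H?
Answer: 18586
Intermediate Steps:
s(H, t) = H + t² (s(H, t) = t² + H = H + t²)
s(84 - 1*91, -47) + E(128) = ((84 - 1*91) + (-47)²) + 128² = ((84 - 91) + 2209) + 16384 = (-7 + 2209) + 16384 = 2202 + 16384 = 18586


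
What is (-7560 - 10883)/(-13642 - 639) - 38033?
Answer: -543130830/14281 ≈ -38032.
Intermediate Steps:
(-7560 - 10883)/(-13642 - 639) - 38033 = -18443/(-14281) - 38033 = -18443*(-1/14281) - 38033 = 18443/14281 - 38033 = -543130830/14281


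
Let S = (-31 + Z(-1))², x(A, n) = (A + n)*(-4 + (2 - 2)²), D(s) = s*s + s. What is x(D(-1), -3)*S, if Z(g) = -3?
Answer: 13872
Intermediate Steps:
D(s) = s + s² (D(s) = s² + s = s + s²)
x(A, n) = -4*A - 4*n (x(A, n) = (A + n)*(-4 + 0²) = (A + n)*(-4 + 0) = (A + n)*(-4) = -4*A - 4*n)
S = 1156 (S = (-31 - 3)² = (-34)² = 1156)
x(D(-1), -3)*S = (-(-4)*(1 - 1) - 4*(-3))*1156 = (-(-4)*0 + 12)*1156 = (-4*0 + 12)*1156 = (0 + 12)*1156 = 12*1156 = 13872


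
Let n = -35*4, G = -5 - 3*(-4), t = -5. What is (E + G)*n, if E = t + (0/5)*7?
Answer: -280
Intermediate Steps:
E = -5 (E = -5 + (0/5)*7 = -5 + (0*(⅕))*7 = -5 + 0*7 = -5 + 0 = -5)
G = 7 (G = -5 + 12 = 7)
n = -140
(E + G)*n = (-5 + 7)*(-140) = 2*(-140) = -280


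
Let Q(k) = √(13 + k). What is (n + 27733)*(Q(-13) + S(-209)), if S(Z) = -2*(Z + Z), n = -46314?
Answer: -15533716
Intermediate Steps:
S(Z) = -4*Z
(n + 27733)*(Q(-13) + S(-209)) = (-46314 + 27733)*(√(13 - 13) - 4*(-209)) = -18581*(√0 + 836) = -18581*(0 + 836) = -18581*836 = -15533716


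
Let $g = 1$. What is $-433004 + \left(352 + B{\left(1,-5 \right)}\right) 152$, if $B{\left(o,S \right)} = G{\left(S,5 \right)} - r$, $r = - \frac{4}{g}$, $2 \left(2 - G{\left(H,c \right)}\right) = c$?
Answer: $-378968$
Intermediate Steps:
$G{\left(H,c \right)} = 2 - \frac{c}{2}$
$r = -4$ ($r = - \frac{4}{1} = \left(-4\right) 1 = -4$)
$B{\left(o,S \right)} = \frac{7}{2}$ ($B{\left(o,S \right)} = \left(2 - \frac{5}{2}\right) - -4 = \left(2 - \frac{5}{2}\right) + 4 = - \frac{1}{2} + 4 = \frac{7}{2}$)
$-433004 + \left(352 + B{\left(1,-5 \right)}\right) 152 = -433004 + \left(352 + \frac{7}{2}\right) 152 = -433004 + \frac{711}{2} \cdot 152 = -433004 + 54036 = -378968$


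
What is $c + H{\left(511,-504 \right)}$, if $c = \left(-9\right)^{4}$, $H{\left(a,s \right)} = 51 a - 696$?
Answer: $31926$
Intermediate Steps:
$H{\left(a,s \right)} = -696 + 51 a$
$c = 6561$
$c + H{\left(511,-504 \right)} = 6561 + \left(-696 + 51 \cdot 511\right) = 6561 + \left(-696 + 26061\right) = 6561 + 25365 = 31926$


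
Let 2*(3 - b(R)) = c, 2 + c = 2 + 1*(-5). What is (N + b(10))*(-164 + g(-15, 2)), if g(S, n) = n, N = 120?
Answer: -20331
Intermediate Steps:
c = -5 (c = -2 + (2 + 1*(-5)) = -2 + (2 - 5) = -2 - 3 = -5)
b(R) = 11/2 (b(R) = 3 - ½*(-5) = 3 + 5/2 = 11/2)
(N + b(10))*(-164 + g(-15, 2)) = (120 + 11/2)*(-164 + 2) = (251/2)*(-162) = -20331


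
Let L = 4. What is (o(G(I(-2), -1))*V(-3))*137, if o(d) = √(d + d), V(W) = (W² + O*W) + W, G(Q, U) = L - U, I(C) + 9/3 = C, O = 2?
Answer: 0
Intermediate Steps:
I(C) = -3 + C
G(Q, U) = 4 - U
V(W) = W² + 3*W (V(W) = (W² + 2*W) + W = W² + 3*W)
o(d) = √2*√d (o(d) = √(2*d) = √2*√d)
(o(G(I(-2), -1))*V(-3))*137 = ((√2*√(4 - 1*(-1)))*(-3*(3 - 3)))*137 = ((√2*√(4 + 1))*(-3*0))*137 = ((√2*√5)*0)*137 = (√10*0)*137 = 0*137 = 0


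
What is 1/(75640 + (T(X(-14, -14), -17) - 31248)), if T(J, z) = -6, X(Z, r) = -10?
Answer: 1/44386 ≈ 2.2530e-5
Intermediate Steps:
1/(75640 + (T(X(-14, -14), -17) - 31248)) = 1/(75640 + (-6 - 31248)) = 1/(75640 - 31254) = 1/44386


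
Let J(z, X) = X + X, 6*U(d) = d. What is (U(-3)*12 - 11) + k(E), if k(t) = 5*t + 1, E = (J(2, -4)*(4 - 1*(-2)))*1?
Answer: -256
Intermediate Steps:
U(d) = d/6
J(z, X) = 2*X
E = -48 (E = ((2*(-4))*(4 - 1*(-2)))*1 = -8*(4 + 2)*1 = -8*6*1 = -48*1 = -48)
k(t) = 1 + 5*t
(U(-3)*12 - 11) + k(E) = (((⅙)*(-3))*12 - 11) + (1 + 5*(-48)) = (-½*12 - 11) + (1 - 240) = (-6 - 11) - 239 = -17 - 239 = -256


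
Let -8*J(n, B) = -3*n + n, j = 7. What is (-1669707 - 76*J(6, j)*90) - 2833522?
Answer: -4513489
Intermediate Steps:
J(n, B) = n/4 (J(n, B) = -(-3*n + n)/8 = -(-1)*n/4 = n/4)
(-1669707 - 76*J(6, j)*90) - 2833522 = (-1669707 - 19*6*90) - 2833522 = (-1669707 - 76*3/2*90) - 2833522 = (-1669707 - 114*90) - 2833522 = (-1669707 - 10260) - 2833522 = -1679967 - 2833522 = -4513489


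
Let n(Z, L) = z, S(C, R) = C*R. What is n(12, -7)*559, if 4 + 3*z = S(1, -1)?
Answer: -2795/3 ≈ -931.67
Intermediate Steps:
z = -5/3 (z = -4/3 + (1*(-1))/3 = -4/3 + (⅓)*(-1) = -4/3 - ⅓ = -5/3 ≈ -1.6667)
n(Z, L) = -5/3
n(12, -7)*559 = -5/3*559 = -2795/3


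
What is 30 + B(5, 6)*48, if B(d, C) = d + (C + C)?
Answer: 846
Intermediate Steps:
B(d, C) = d + 2*C
30 + B(5, 6)*48 = 30 + (5 + 2*6)*48 = 30 + (5 + 12)*48 = 30 + 17*48 = 30 + 816 = 846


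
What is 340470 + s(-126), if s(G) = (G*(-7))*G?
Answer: 229338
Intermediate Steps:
s(G) = -7*G**2 (s(G) = (-7*G)*G = -7*G**2)
340470 + s(-126) = 340470 - 7*(-126)**2 = 340470 - 7*15876 = 340470 - 111132 = 229338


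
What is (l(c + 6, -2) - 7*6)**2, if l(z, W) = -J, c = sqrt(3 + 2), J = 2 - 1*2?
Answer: 1764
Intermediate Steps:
J = 0 (J = 2 - 2 = 0)
c = sqrt(5) ≈ 2.2361
l(z, W) = 0 (l(z, W) = -1*0 = 0)
(l(c + 6, -2) - 7*6)**2 = (0 - 7*6)**2 = (0 - 42)**2 = (-42)**2 = 1764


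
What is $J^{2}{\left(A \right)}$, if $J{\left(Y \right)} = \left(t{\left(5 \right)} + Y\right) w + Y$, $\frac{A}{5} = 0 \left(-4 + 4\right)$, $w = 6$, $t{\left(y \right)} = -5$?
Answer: $900$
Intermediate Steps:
$A = 0$ ($A = 5 \cdot 0 \left(-4 + 4\right) = 5 \cdot 0 \cdot 0 = 5 \cdot 0 = 0$)
$J{\left(Y \right)} = -30 + 7 Y$ ($J{\left(Y \right)} = \left(-5 + Y\right) 6 + Y = \left(-30 + 6 Y\right) + Y = -30 + 7 Y$)
$J^{2}{\left(A \right)} = \left(-30 + 7 \cdot 0\right)^{2} = \left(-30 + 0\right)^{2} = \left(-30\right)^{2} = 900$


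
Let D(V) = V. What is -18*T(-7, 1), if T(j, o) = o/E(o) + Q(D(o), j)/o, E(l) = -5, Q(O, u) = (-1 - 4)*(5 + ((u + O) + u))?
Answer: -3582/5 ≈ -716.40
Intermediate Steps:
Q(O, u) = -25 - 10*u - 5*O (Q(O, u) = -5*(5 + ((O + u) + u)) = -5*(5 + (O + 2*u)) = -5*(5 + O + 2*u) = -25 - 10*u - 5*O)
T(j, o) = -o/5 + (-25 - 10*j - 5*o)/o (T(j, o) = o/(-5) + (-25 - 10*j - 5*o)/o = o*(-1/5) + (-25 - 10*j - 5*o)/o = -o/5 + (-25 - 10*j - 5*o)/o)
-18*T(-7, 1) = -18*(-5 - 25/1 - 1/5*1 - 10*(-7)/1) = -18*(-5 - 25*1 - 1/5 - 10*(-7)*1) = -18*(-5 - 25 - 1/5 + 70) = -18*199/5 = -3582/5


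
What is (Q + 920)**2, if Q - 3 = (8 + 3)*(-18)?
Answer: 525625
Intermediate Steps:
Q = -195 (Q = 3 + (8 + 3)*(-18) = 3 + 11*(-18) = 3 - 198 = -195)
(Q + 920)**2 = (-195 + 920)**2 = 725**2 = 525625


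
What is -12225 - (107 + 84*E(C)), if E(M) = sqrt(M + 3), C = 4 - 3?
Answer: -12500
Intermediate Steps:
C = 1
E(M) = sqrt(3 + M)
-12225 - (107 + 84*E(C)) = -12225 - (107 + 84*sqrt(3 + 1)) = -12225 - (107 + 84*sqrt(4)) = -12225 - (107 + 84*2) = -12225 - (107 + 168) = -12225 - 1*275 = -12225 - 275 = -12500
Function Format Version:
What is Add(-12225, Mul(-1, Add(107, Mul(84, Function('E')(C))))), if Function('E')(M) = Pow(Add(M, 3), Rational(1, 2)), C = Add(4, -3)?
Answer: -12500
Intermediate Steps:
C = 1
Function('E')(M) = Pow(Add(3, M), Rational(1, 2))
Add(-12225, Mul(-1, Add(107, Mul(84, Function('E')(C))))) = Add(-12225, Mul(-1, Add(107, Mul(84, Pow(Add(3, 1), Rational(1, 2)))))) = Add(-12225, Mul(-1, Add(107, Mul(84, Pow(4, Rational(1, 2)))))) = Add(-12225, Mul(-1, Add(107, Mul(84, 2)))) = Add(-12225, Mul(-1, Add(107, 168))) = Add(-12225, Mul(-1, 275)) = Add(-12225, -275) = -12500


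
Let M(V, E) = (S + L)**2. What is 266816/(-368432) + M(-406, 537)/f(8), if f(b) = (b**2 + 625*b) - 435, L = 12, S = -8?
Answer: -76824772/106591983 ≈ -0.72074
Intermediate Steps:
M(V, E) = 16 (M(V, E) = (-8 + 12)**2 = 4**2 = 16)
f(b) = -435 + b**2 + 625*b
266816/(-368432) + M(-406, 537)/f(8) = 266816/(-368432) + 16/(-435 + 8**2 + 625*8) = 266816*(-1/368432) + 16/(-435 + 64 + 5000) = -16676/23027 + 16/4629 = -76824772/106591983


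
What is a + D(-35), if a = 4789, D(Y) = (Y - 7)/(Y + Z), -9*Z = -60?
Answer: 407191/85 ≈ 4790.5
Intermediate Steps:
Z = 20/3 (Z = -⅑*(-60) = 20/3 ≈ 6.6667)
D(Y) = (-7 + Y)/(20/3 + Y) (D(Y) = (Y - 7)/(Y + 20/3) = (-7 + Y)/(20/3 + Y))
a + D(-35) = 4789 + 3*(-7 - 35)/(20 + 3*(-35)) = 4789 + 3*(-42)/(20 - 105) = 4789 + 3*(-42)/(-85) = 4789 + 3*(-1/85)*(-42) = 4789 + 126/85 = 407191/85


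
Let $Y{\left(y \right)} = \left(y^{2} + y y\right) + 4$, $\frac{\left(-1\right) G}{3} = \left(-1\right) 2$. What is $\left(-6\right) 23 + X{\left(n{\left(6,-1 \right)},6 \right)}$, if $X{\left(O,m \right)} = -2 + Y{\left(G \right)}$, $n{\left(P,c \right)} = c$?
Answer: $-64$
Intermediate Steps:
$G = 6$ ($G = - 3 \left(\left(-1\right) 2\right) = \left(-3\right) \left(-2\right) = 6$)
$Y{\left(y \right)} = 4 + 2 y^{2}$ ($Y{\left(y \right)} = \left(y^{2} + y^{2}\right) + 4 = 2 y^{2} + 4 = 4 + 2 y^{2}$)
$X{\left(O,m \right)} = 74$ ($X{\left(O,m \right)} = -2 + \left(4 + 2 \cdot 6^{2}\right) = -2 + \left(4 + 2 \cdot 36\right) = -2 + \left(4 + 72\right) = -2 + 76 = 74$)
$\left(-6\right) 23 + X{\left(n{\left(6,-1 \right)},6 \right)} = \left(-6\right) 23 + 74 = -138 + 74 = -64$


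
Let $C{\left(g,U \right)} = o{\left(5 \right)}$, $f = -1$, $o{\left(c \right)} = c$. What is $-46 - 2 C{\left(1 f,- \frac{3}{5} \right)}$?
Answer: $-56$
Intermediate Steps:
$C{\left(g,U \right)} = 5$
$-46 - 2 C{\left(1 f,- \frac{3}{5} \right)} = -46 - 10 = -56$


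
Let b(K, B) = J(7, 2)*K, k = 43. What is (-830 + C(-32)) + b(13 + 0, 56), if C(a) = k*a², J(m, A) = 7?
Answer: 43293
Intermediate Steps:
b(K, B) = 7*K
C(a) = 43*a²
(-830 + C(-32)) + b(13 + 0, 56) = (-830 + 43*(-32)²) + 7*(13 + 0) = (-830 + 43*1024) + 7*13 = (-830 + 44032) + 91 = 43202 + 91 = 43293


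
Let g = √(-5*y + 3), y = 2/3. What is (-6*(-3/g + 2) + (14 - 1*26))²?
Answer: -396 + 864*I*√3 ≈ -396.0 + 1496.5*I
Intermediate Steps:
y = ⅔ (y = 2*(⅓) = ⅔ ≈ 0.66667)
g = I*√3/3 (g = √(-5*⅔ + 3) = √(-10/3 + 3) = √(-⅓) = I*√3/3 ≈ 0.57735*I)
(-6*(-3/g + 2) + (14 - 1*26))² = (-6*(-3*(-I*√3) + 2) + (14 - 1*26))² = (-6*(-(-3)*I*√3 + 2) + (14 - 26))² = (-6*(3*I*√3 + 2) - 12)² = (-6*(2 + 3*I*√3) - 12)² = (-(12 + 18*I*√3) - 12)² = ((-12 - 18*I*√3) - 12)² = (-24 - 18*I*√3)²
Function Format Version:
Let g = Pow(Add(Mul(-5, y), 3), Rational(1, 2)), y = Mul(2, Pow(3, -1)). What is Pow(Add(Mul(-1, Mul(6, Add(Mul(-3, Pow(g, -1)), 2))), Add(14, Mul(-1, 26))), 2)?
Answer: Add(-396, Mul(864, I, Pow(3, Rational(1, 2)))) ≈ Add(-396.00, Mul(1496.5, I))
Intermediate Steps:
y = Rational(2, 3) (y = Mul(2, Rational(1, 3)) = Rational(2, 3) ≈ 0.66667)
g = Mul(Rational(1, 3), I, Pow(3, Rational(1, 2))) (g = Pow(Add(Mul(-5, Rational(2, 3)), 3), Rational(1, 2)) = Pow(Add(Rational(-10, 3), 3), Rational(1, 2)) = Pow(Rational(-1, 3), Rational(1, 2)) = Mul(Rational(1, 3), I, Pow(3, Rational(1, 2))) ≈ Mul(0.57735, I))
Pow(Add(Mul(-1, Mul(6, Add(Mul(-3, Pow(g, -1)), 2))), Add(14, Mul(-1, 26))), 2) = Pow(Add(Mul(-1, Mul(6, Add(Mul(-3, Pow(Mul(Rational(1, 3), I, Pow(3, Rational(1, 2))), -1)), 2))), Add(14, Mul(-1, 26))), 2) = Pow(Add(Mul(-1, Mul(6, Add(Mul(-3, Mul(-1, I, Pow(3, Rational(1, 2)))), 2))), Add(14, -26)), 2) = Pow(Add(Mul(-1, Mul(6, Add(Mul(3, I, Pow(3, Rational(1, 2))), 2))), -12), 2) = Pow(Add(Mul(-1, Mul(6, Add(2, Mul(3, I, Pow(3, Rational(1, 2)))))), -12), 2) = Pow(Add(Mul(-1, Add(12, Mul(18, I, Pow(3, Rational(1, 2))))), -12), 2) = Pow(Add(Add(-12, Mul(-18, I, Pow(3, Rational(1, 2)))), -12), 2) = Pow(Add(-24, Mul(-18, I, Pow(3, Rational(1, 2)))), 2)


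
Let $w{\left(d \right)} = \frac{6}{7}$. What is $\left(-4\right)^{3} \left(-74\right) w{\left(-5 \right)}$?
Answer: $\frac{28416}{7} \approx 4059.4$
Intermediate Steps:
$w{\left(d \right)} = \frac{6}{7}$ ($w{\left(d \right)} = 6 \cdot \frac{1}{7} = \frac{6}{7}$)
$\left(-4\right)^{3} \left(-74\right) w{\left(-5 \right)} = \left(-4\right)^{3} \left(-74\right) \frac{6}{7} = \left(-64\right) \left(-74\right) \frac{6}{7} = 4736 \cdot \frac{6}{7} = \frac{28416}{7}$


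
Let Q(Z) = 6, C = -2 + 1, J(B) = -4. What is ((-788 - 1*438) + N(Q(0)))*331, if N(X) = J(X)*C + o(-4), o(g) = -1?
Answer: -404813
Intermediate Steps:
C = -1
N(X) = 3 (N(X) = -4*(-1) - 1 = 4 - 1 = 3)
((-788 - 1*438) + N(Q(0)))*331 = ((-788 - 1*438) + 3)*331 = ((-788 - 438) + 3)*331 = (-1226 + 3)*331 = -1223*331 = -404813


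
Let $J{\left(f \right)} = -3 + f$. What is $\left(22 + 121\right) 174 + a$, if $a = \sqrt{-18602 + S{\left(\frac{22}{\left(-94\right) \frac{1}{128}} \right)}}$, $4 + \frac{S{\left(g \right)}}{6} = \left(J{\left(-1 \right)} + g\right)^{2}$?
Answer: $24882 + \frac{i \sqrt{25861538}}{47} \approx 24882.0 + 108.2 i$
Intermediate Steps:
$S{\left(g \right)} = -24 + 6 \left(-4 + g\right)^{2}$ ($S{\left(g \right)} = -24 + 6 \left(\left(-3 - 1\right) + g\right)^{2} = -24 + 6 \left(-4 + g\right)^{2}$)
$a = \frac{i \sqrt{25861538}}{47}$ ($a = \sqrt{-18602 - \left(24 - 6 \left(-4 + \frac{22}{\left(-94\right) \frac{1}{128}}\right)^{2}\right)} = \sqrt{-18602 - \left(24 - 6 \left(-4 + \frac{22}{- \frac{47}{64}}\right)^{2}\right)} = \sqrt{-18602 - \left(24 - 6 \left(-4 + 22 \left(- \frac{64}{47}\right)\right)^{2}\right)} = \sqrt{-18602 - \left(24 - 6 \left(-4 - \frac{1408}{47}\right)^{2}\right)} = \sqrt{-18602 - \left(24 - 6 \left(- \frac{1596}{47}\right)^{2}\right)} = \sqrt{-18602 + \left(-24 + 6 \cdot \frac{2547216}{2209}\right)} = \sqrt{-18602 + \left(-24 + \frac{15283296}{2209}\right)} = \sqrt{-18602 + \frac{15230280}{2209}} = \sqrt{- \frac{25861538}{2209}} = \frac{i \sqrt{25861538}}{47} \approx 108.2 i$)
$\left(22 + 121\right) 174 + a = \left(22 + 121\right) 174 + \frac{i \sqrt{25861538}}{47} = 143 \cdot 174 + \frac{i \sqrt{25861538}}{47} = 24882 + \frac{i \sqrt{25861538}}{47}$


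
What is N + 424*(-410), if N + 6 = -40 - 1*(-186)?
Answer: -173700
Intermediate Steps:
N = 140 (N = -6 + (-40 - 1*(-186)) = -6 + (-40 + 186) = -6 + 146 = 140)
N + 424*(-410) = 140 + 424*(-410) = 140 - 173840 = -173700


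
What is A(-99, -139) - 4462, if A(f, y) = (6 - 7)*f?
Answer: -4363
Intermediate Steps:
A(f, y) = -f
A(-99, -139) - 4462 = -1*(-99) - 4462 = 99 - 4462 = -4363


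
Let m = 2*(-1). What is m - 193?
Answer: -195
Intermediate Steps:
m = -2
m - 193 = -2 - 193 = -195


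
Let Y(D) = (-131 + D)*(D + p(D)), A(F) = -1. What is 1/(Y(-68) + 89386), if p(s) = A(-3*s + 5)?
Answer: 1/103117 ≈ 9.6977e-6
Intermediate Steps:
p(s) = -1
Y(D) = (-1 + D)*(-131 + D) (Y(D) = (-131 + D)*(D - 1) = (-131 + D)*(-1 + D) = (-1 + D)*(-131 + D))
1/(Y(-68) + 89386) = 1/((131 + (-68)**2 - 132*(-68)) + 89386) = 1/((131 + 4624 + 8976) + 89386) = 1/(13731 + 89386) = 1/103117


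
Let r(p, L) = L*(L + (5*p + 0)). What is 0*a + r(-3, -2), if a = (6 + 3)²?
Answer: 34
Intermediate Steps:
a = 81 (a = 9² = 81)
r(p, L) = L*(L + 5*p)
0*a + r(-3, -2) = 0*81 - 2*(-2 + 5*(-3)) = 0 - 2*(-2 - 15) = 0 - 2*(-17) = 0 + 34 = 34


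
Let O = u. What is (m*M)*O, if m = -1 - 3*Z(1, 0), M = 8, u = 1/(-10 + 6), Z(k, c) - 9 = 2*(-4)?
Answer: 8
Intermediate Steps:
Z(k, c) = 1 (Z(k, c) = 9 + 2*(-4) = 9 - 8 = 1)
u = -¼ (u = 1/(-4) = -¼ ≈ -0.25000)
O = -¼ ≈ -0.25000
m = -4 (m = -1 - 3*1 = -1 - 3 = -4)
(m*M)*O = -4*8*(-¼) = -32*(-¼) = 8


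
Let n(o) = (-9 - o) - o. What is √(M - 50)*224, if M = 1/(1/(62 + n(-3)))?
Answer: 672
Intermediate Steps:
n(o) = -9 - 2*o
M = 59 (M = 1/(1/(62 + (-9 - 2*(-3)))) = 1/(1/(62 + (-9 + 6))) = 1/(1/(62 - 3)) = 1/(1/59) = 59)
√(M - 50)*224 = √(59 - 50)*224 = √9*224 = 3*224 = 672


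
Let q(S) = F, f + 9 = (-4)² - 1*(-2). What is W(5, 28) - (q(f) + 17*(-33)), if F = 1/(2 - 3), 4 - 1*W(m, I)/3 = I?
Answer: 490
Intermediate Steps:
W(m, I) = 12 - 3*I
F = -1 (F = 1/(-1) = -1)
f = 9 (f = -9 + ((-4)² - 1*(-2)) = -9 + (16 + 2) = -9 + 18 = 9)
q(S) = -1
W(5, 28) - (q(f) + 17*(-33)) = (12 - 3*28) - (-1 + 17*(-33)) = (12 - 84) - (-1 - 561) = -72 - 1*(-562) = -72 + 562 = 490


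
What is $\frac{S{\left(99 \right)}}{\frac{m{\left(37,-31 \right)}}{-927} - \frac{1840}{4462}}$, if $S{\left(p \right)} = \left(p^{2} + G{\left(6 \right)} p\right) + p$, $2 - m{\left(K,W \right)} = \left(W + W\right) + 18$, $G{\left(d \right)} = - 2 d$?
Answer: $- \frac{391687164}{20771} \approx -18857.0$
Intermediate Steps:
$m{\left(K,W \right)} = -16 - 2 W$ ($m{\left(K,W \right)} = 2 - \left(\left(W + W\right) + 18\right) = 2 - \left(2 W + 18\right) = 2 - \left(18 + 2 W\right) = -16 - 2 W$)
$S{\left(p \right)} = p^{2} - 11 p$ ($S{\left(p \right)} = \left(p^{2} + \left(-2\right) 6 p\right) + p = \left(p^{2} - 12 p\right) + p = p^{2} - 11 p$)
$\frac{S{\left(99 \right)}}{\frac{m{\left(37,-31 \right)}}{-927} - \frac{1840}{4462}} = \frac{99 \left(-11 + 99\right)}{\frac{-16 - -62}{-927} - \frac{1840}{4462}} = \frac{99 \cdot 88}{\left(-16 + 62\right) \left(- \frac{1}{927}\right) - \frac{40}{97}} = \frac{8712}{46 \left(- \frac{1}{927}\right) - \frac{40}{97}} = \frac{8712}{- \frac{46}{927} - \frac{40}{97}} = \frac{8712}{- \frac{41542}{89919}} = 8712 \left(- \frac{89919}{41542}\right) = - \frac{391687164}{20771}$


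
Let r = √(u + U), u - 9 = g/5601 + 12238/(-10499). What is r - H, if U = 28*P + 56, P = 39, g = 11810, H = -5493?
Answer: 5493 + √4004185304363129205/58804899 ≈ 5527.0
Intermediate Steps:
U = 1148 (U = 28*39 + 56 = 1092 + 56 = 1148)
u = 584692243/58804899 (u = 9 + (11810/5601 + 12238/(-10499)) = 9 + (11810*(1/5601) + 12238*(-1/10499)) = 9 + (11810/5601 - 12238/10499) = 9 + 55448152/58804899 = 584692243/58804899 ≈ 9.9429)
r = √4004185304363129205/58804899 (r = √(584692243/58804899 + 1148) = √(68092716295/58804899) = √4004185304363129205/58804899 ≈ 34.029)
r - H = √4004185304363129205/58804899 - 1*(-5493) = √4004185304363129205/58804899 + 5493 = 5493 + √4004185304363129205/58804899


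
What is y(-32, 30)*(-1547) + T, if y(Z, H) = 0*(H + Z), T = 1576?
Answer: 1576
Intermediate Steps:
y(Z, H) = 0
y(-32, 30)*(-1547) + T = 0*(-1547) + 1576 = 0 + 1576 = 1576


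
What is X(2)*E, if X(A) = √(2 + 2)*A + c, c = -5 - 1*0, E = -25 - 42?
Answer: 67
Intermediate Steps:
E = -67
c = -5 (c = -5 + 0 = -5)
X(A) = -5 + 2*A (X(A) = √(2 + 2)*A - 5 = √4*A - 5 = 2*A - 5 = -5 + 2*A)
X(2)*E = (-5 + 2*2)*(-67) = (-5 + 4)*(-67) = -1*(-67) = 67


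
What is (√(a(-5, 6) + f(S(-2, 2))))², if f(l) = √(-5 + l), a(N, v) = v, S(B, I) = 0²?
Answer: 6 + I*√5 ≈ 6.0 + 2.2361*I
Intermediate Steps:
S(B, I) = 0
(√(a(-5, 6) + f(S(-2, 2))))² = (√(6 + √(-5 + 0)))² = (√(6 + √(-5)))² = (√(6 + I*√5))² = 6 + I*√5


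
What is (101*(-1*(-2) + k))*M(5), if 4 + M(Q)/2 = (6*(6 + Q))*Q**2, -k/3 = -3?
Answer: 3657412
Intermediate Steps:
k = 9 (k = -3*(-3) = 9)
M(Q) = -8 + 2*Q**2*(36 + 6*Q) (M(Q) = -8 + 2*((6*(6 + Q))*Q**2) = -8 + 2*((36 + 6*Q)*Q**2) = -8 + 2*(Q**2*(36 + 6*Q)) = -8 + 2*Q**2*(36 + 6*Q))
(101*(-1*(-2) + k))*M(5) = (101*(-1*(-2) + 9))*(-8 + 12*5**3 + 72*5**2) = (101*(2 + 9))*(-8 + 12*125 + 72*25) = (101*11)*(-8 + 1500 + 1800) = 1111*3292 = 3657412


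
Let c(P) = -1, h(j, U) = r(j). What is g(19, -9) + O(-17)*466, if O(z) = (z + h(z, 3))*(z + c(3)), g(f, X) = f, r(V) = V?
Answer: 285211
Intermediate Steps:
h(j, U) = j
O(z) = 2*z*(-1 + z) (O(z) = (z + z)*(z - 1) = (2*z)*(-1 + z) = 2*z*(-1 + z))
g(19, -9) + O(-17)*466 = 19 + (2*(-17)*(-1 - 17))*466 = 19 + (2*(-17)*(-18))*466 = 19 + 612*466 = 19 + 285192 = 285211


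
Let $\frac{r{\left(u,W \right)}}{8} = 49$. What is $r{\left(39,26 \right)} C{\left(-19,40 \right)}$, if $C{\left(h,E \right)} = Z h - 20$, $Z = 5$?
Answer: $-45080$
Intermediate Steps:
$r{\left(u,W \right)} = 392$ ($r{\left(u,W \right)} = 8 \cdot 49 = 392$)
$C{\left(h,E \right)} = -20 + 5 h$ ($C{\left(h,E \right)} = 5 h - 20 = -20 + 5 h$)
$r{\left(39,26 \right)} C{\left(-19,40 \right)} = 392 \left(-20 + 5 \left(-19\right)\right) = 392 \left(-20 - 95\right) = 392 \left(-115\right) = -45080$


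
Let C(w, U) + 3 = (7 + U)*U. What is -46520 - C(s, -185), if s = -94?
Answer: -79447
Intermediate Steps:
C(w, U) = -3 + U*(7 + U) (C(w, U) = -3 + (7 + U)*U = -3 + U*(7 + U))
-46520 - C(s, -185) = -46520 - (-3 + (-185)² + 7*(-185)) = -46520 - (-3 + 34225 - 1295) = -46520 - 1*32927 = -46520 - 32927 = -79447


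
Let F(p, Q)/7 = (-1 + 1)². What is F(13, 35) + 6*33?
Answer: 198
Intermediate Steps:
F(p, Q) = 0 (F(p, Q) = 7*(-1 + 1)² = 7*0² = 7*0 = 0)
F(13, 35) + 6*33 = 0 + 6*33 = 0 + 198 = 198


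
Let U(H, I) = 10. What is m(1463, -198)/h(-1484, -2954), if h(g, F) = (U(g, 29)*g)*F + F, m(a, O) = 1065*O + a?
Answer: -19037/3984946 ≈ -0.0047772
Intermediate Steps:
m(a, O) = a + 1065*O
h(g, F) = F + 10*F*g (h(g, F) = (10*g)*F + F = 10*F*g + F = F + 10*F*g)
m(1463, -198)/h(-1484, -2954) = (1463 + 1065*(-198))/((-2954*(1 + 10*(-1484)))) = (1463 - 210870)/((-2954*(1 - 14840))) = -209407/((-2954*(-14839))) = -209407/43834406 = -209407*1/43834406 = -19037/3984946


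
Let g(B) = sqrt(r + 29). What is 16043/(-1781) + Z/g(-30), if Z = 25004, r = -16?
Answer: -16043/1781 + 25004*sqrt(13)/13 ≈ 6925.9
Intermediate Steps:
g(B) = sqrt(13) (g(B) = sqrt(-16 + 29) = sqrt(13))
16043/(-1781) + Z/g(-30) = 16043/(-1781) + 25004/(sqrt(13)) = 16043*(-1/1781) + 25004*(sqrt(13)/13) = -16043/1781 + 25004*sqrt(13)/13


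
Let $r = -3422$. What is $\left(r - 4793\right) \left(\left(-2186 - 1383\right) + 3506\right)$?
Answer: $517545$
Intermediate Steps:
$\left(r - 4793\right) \left(\left(-2186 - 1383\right) + 3506\right) = \left(-3422 - 4793\right) \left(\left(-2186 - 1383\right) + 3506\right) = - 8215 \left(\left(-2186 - 1383\right) + 3506\right) = - 8215 \left(-3569 + 3506\right) = \left(-8215\right) \left(-63\right) = 517545$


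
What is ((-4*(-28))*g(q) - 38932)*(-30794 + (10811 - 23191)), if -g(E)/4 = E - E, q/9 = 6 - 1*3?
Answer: 1680850168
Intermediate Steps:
q = 27 (q = 9*(6 - 1*3) = 9*(6 - 3) = 9*3 = 27)
g(E) = 0 (g(E) = -4*(E - E) = -4*0 = 0)
((-4*(-28))*g(q) - 38932)*(-30794 + (10811 - 23191)) = (-4*(-28)*0 - 38932)*(-30794 + (10811 - 23191)) = (112*0 - 38932)*(-30794 - 12380) = (0 - 38932)*(-43174) = -38932*(-43174) = 1680850168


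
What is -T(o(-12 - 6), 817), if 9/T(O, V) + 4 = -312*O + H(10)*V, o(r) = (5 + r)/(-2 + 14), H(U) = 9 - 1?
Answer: -3/2290 ≈ -0.0013100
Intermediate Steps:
H(U) = 8
o(r) = 5/12 + r/12 (o(r) = (5 + r)/12 = (5 + r)*(1/12) = 5/12 + r/12)
T(O, V) = 9/(-4 - 312*O + 8*V) (T(O, V) = 9/(-4 + (-312*O + 8*V)) = 9/(-4 - 312*O + 8*V))
-T(o(-12 - 6), 817) = -(-9)/(4 - 8*817 + 312*(5/12 + (-12 - 6)/12)) = -(-9)/(4 - 6536 + 312*(5/12 + (1/12)*(-18))) = -(-9)/(4 - 6536 + 312*(5/12 - 3/2)) = -(-9)/(4 - 6536 + 312*(-13/12)) = -(-9)/(4 - 6536 - 338) = -(-9)/(-6870) = -(-9)*(-1)/6870 = -1*3/2290 = -3/2290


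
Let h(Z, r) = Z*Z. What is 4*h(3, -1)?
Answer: 36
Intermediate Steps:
h(Z, r) = Z²
4*h(3, -1) = 4*3² = 4*9 = 36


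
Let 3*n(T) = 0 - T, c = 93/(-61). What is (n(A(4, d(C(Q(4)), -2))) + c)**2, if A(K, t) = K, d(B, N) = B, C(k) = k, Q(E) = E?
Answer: 273529/33489 ≈ 8.1677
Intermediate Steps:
c = -93/61 (c = 93*(-1/61) = -93/61 ≈ -1.5246)
n(T) = -T/3 (n(T) = (0 - T)/3 = (-T)/3 = -T/3)
(n(A(4, d(C(Q(4)), -2))) + c)**2 = (-1/3*4 - 93/61)**2 = (-4/3 - 93/61)**2 = (-523/183)**2 = 273529/33489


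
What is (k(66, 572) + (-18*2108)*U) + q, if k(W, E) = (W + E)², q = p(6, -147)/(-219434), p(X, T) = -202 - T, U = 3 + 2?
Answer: 47688274671/219434 ≈ 2.1732e+5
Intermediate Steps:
U = 5
q = 55/219434 (q = (-202 - 1*(-147))/(-219434) = (-202 + 147)*(-1/219434) = -55*(-1/219434) = 55/219434 ≈ 0.00025064)
k(W, E) = (E + W)²
(k(66, 572) + (-18*2108)*U) + q = ((572 + 66)² - 18*2108*5) + 55/219434 = (638² - 37944*5) + 55/219434 = (407044 - 189720) + 55/219434 = 217324 + 55/219434 = 47688274671/219434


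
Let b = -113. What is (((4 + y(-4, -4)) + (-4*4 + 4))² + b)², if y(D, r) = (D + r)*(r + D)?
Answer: 9138529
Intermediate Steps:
y(D, r) = (D + r)² (y(D, r) = (D + r)*(D + r) = (D + r)²)
(((4 + y(-4, -4)) + (-4*4 + 4))² + b)² = (((4 + (-4 - 4)²) + (-4*4 + 4))² - 113)² = (((4 + (-8)²) + (-16 + 4))² - 113)² = (((4 + 64) - 12)² - 113)² = ((68 - 12)² - 113)² = (56² - 113)² = (3136 - 113)² = 3023² = 9138529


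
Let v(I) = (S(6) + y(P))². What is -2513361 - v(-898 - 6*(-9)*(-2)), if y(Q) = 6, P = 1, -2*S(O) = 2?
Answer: -2513386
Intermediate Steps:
S(O) = -1 (S(O) = -½*2 = -1)
v(I) = 25 (v(I) = (-1 + 6)² = 5² = 25)
-2513361 - v(-898 - 6*(-9)*(-2)) = -2513361 - 1*25 = -2513361 - 25 = -2513386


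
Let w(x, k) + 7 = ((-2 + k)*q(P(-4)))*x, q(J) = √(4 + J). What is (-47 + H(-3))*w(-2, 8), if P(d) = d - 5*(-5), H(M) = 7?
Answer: 2680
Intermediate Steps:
P(d) = 25 + d (P(d) = d + 25 = 25 + d)
w(x, k) = -7 + x*(-10 + 5*k) (w(x, k) = -7 + ((-2 + k)*√(4 + (25 - 4)))*x = -7 + ((-2 + k)*√(4 + 21))*x = -7 + ((-2 + k)*√25)*x = -7 + ((-2 + k)*5)*x = -7 + (-10 + 5*k)*x = -7 + x*(-10 + 5*k))
(-47 + H(-3))*w(-2, 8) = (-47 + 7)*(-7 - 10*(-2) + 5*8*(-2)) = -40*(-7 + 20 - 80) = -40*(-67) = 2680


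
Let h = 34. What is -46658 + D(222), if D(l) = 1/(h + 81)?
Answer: -5365669/115 ≈ -46658.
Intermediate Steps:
D(l) = 1/115 (D(l) = 1/(34 + 81) = 1/115)
-46658 + D(222) = -46658 + 1/115 = -5365669/115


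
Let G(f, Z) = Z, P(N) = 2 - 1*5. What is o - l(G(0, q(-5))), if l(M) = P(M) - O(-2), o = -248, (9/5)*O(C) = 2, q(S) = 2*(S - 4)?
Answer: -2195/9 ≈ -243.89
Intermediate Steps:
q(S) = -8 + 2*S (q(S) = 2*(-4 + S) = -8 + 2*S)
P(N) = -3 (P(N) = 2 - 5 = -3)
O(C) = 10/9 (O(C) = (5/9)*2 = 10/9)
l(M) = -37/9 (l(M) = -3 - 1*10/9 = -3 - 10/9 = -37/9)
o - l(G(0, q(-5))) = -248 - 1*(-37/9) = -248 + 37/9 = -2195/9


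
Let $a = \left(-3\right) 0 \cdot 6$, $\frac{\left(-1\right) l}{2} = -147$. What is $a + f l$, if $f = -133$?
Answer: $-39102$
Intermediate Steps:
$l = 294$ ($l = \left(-2\right) \left(-147\right) = 294$)
$a = 0$ ($a = 0 \cdot 6 = 0$)
$a + f l = 0 - 39102 = -39102$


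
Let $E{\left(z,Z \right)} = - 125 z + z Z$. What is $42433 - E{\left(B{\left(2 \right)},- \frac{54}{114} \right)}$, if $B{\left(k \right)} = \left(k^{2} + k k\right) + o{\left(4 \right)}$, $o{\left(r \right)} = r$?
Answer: $\frac{834835}{19} \approx 43939.0$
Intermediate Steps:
$B{\left(k \right)} = 4 + 2 k^{2}$ ($B{\left(k \right)} = \left(k^{2} + k k\right) + 4 = \left(k^{2} + k^{2}\right) + 4 = 2 k^{2} + 4 = 4 + 2 k^{2}$)
$E{\left(z,Z \right)} = - 125 z + Z z$
$42433 - E{\left(B{\left(2 \right)},- \frac{54}{114} \right)} = 42433 - \left(4 + 2 \cdot 2^{2}\right) \left(-125 - \frac{54}{114}\right) = 42433 - \left(4 + 2 \cdot 4\right) \left(-125 - \frac{9}{19}\right) = 42433 - \left(4 + 8\right) \left(-125 - \frac{9}{19}\right) = 42433 - 12 \left(- \frac{2384}{19}\right) = 42433 - - \frac{28608}{19} = 42433 + \frac{28608}{19} = \frac{834835}{19}$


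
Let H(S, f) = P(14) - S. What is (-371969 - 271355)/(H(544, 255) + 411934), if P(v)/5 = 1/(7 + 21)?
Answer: -1637552/1047175 ≈ -1.5638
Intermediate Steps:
P(v) = 5/28 (P(v) = 5/(7 + 21) = 5/28)
H(S, f) = 5/28 - S
(-371969 - 271355)/(H(544, 255) + 411934) = (-371969 - 271355)/((5/28 - 1*544) + 411934) = -643324/((5/28 - 544) + 411934) = -643324/(-15227/28 + 411934) = -643324/11518925/28 = -643324*28/11518925 = -1637552/1047175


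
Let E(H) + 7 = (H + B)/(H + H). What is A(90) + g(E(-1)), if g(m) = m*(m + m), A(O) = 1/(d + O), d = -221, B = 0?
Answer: 22137/262 ≈ 84.492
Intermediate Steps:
A(O) = 1/(-221 + O)
E(H) = -13/2 (E(H) = -7 + (H + 0)/(H + H) = -7 + H/((2*H)) = -7 + H*(1/(2*H)) = -7 + 1/2 = -13/2)
g(m) = 2*m**2 (g(m) = m*(2*m) = 2*m**2)
A(90) + g(E(-1)) = 1/(-221 + 90) + 2*(-13/2)**2 = 1/(-131) + 2*(169/4) = -1/131 + 169/2 = 22137/262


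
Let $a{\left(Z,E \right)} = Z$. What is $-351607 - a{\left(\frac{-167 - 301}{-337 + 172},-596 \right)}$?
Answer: $- \frac{19338541}{55} \approx -3.5161 \cdot 10^{5}$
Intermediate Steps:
$-351607 - a{\left(\frac{-167 - 301}{-337 + 172},-596 \right)} = -351607 - \frac{-167 - 301}{-337 + 172} = -351607 - - \frac{468}{-165} = -351607 - \left(-468\right) \left(- \frac{1}{165}\right) = -351607 - \frac{156}{55} = - \frac{19338541}{55}$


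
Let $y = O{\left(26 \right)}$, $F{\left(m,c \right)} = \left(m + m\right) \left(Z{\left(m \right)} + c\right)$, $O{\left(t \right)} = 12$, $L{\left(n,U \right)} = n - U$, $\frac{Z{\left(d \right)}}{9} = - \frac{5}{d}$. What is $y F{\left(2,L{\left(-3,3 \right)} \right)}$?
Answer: $-1368$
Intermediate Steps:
$Z{\left(d \right)} = - \frac{45}{d}$ ($Z{\left(d \right)} = 9 \left(- \frac{5}{d}\right) = - \frac{45}{d}$)
$F{\left(m,c \right)} = 2 m \left(c - \frac{45}{m}\right)$ ($F{\left(m,c \right)} = \left(m + m\right) \left(- \frac{45}{m} + c\right) = 2 m \left(c - \frac{45}{m}\right)$)
$y = 12$
$y F{\left(2,L{\left(-3,3 \right)} \right)} = 12 \left(-90 + 2 \left(-3 - 3\right) 2\right) = 12 \left(-90 + 2 \left(-6\right) 2\right) = 12 \left(-90 - 24\right) = 12 \left(-114\right) = -1368$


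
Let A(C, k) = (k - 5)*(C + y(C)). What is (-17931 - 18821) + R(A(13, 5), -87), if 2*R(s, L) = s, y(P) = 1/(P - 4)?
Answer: -36752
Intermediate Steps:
y(P) = 1/(-4 + P)
A(C, k) = (-5 + k)*(C + 1/(-4 + C)) (A(C, k) = (k - 5)*(C + 1/(-4 + C)) = (-5 + k)*(C + 1/(-4 + C)))
R(s, L) = s/2
(-17931 - 18821) + R(A(13, 5), -87) = (-17931 - 18821) + ((-5 + 5 + 13*(-5 + 5)*(-4 + 13))/(-4 + 13))/2 = -36752 + ((-5 + 5 + 13*0*9)/9)/2 = -36752 + ((-5 + 5 + 0)/9)/2 = -36752 + ((⅑)*0)/2 = -36752 + (½)*0 = -36752 + 0 = -36752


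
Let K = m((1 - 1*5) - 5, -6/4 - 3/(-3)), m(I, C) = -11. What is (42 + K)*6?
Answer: 186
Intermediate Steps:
K = -11
(42 + K)*6 = (42 - 11)*6 = 31*6 = 186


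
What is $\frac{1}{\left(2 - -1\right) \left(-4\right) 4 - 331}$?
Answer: $- \frac{1}{379} \approx -0.0026385$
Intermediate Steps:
$\frac{1}{\left(2 - -1\right) \left(-4\right) 4 - 331} = \frac{1}{\left(2 + 1\right) \left(-4\right) 4 - 331} = \frac{1}{3 \left(-4\right) 4 - 331} = \frac{1}{\left(-12\right) 4 - 331} = \frac{1}{-48 - 331} = \frac{1}{-379} = - \frac{1}{379}$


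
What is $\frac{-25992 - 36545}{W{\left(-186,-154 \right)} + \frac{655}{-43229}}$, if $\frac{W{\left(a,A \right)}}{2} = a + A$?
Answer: $\frac{2703411973}{29396375} \approx 91.964$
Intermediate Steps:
$W{\left(a,A \right)} = 2 A + 2 a$ ($W{\left(a,A \right)} = 2 \left(a + A\right) = 2 \left(A + a\right) = 2 A + 2 a$)
$\frac{-25992 - 36545}{W{\left(-186,-154 \right)} + \frac{655}{-43229}} = \frac{-25992 - 36545}{\left(2 \left(-154\right) + 2 \left(-186\right)\right) + \frac{655}{-43229}} = - \frac{62537}{\left(-308 - 372\right) + 655 \left(- \frac{1}{43229}\right)} = - \frac{62537}{-680 - \frac{655}{43229}} = - \frac{62537}{- \frac{29396375}{43229}} = \left(-62537\right) \left(- \frac{43229}{29396375}\right) = \frac{2703411973}{29396375}$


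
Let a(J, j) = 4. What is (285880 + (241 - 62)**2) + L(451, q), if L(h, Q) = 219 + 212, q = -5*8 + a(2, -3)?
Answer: 318352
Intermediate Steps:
q = -36 (q = -5*8 + 4 = -40 + 4 = -36)
L(h, Q) = 431
(285880 + (241 - 62)**2) + L(451, q) = (285880 + (241 - 62)**2) + 431 = (285880 + 179**2) + 431 = (285880 + 32041) + 431 = 317921 + 431 = 318352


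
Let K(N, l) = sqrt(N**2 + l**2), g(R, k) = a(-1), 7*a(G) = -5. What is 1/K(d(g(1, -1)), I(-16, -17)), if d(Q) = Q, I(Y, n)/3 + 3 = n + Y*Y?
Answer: 7*sqrt(24561961)/24561961 ≈ 0.0014124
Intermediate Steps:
I(Y, n) = -9 + 3*n + 3*Y**2 (I(Y, n) = -9 + 3*(n + Y*Y) = -9 + 3*(n + Y**2) = -9 + (3*n + 3*Y**2) = -9 + 3*n + 3*Y**2)
a(G) = -5/7 (a(G) = (1/7)*(-5) = -5/7)
g(R, k) = -5/7
1/K(d(g(1, -1)), I(-16, -17)) = 1/(sqrt((-5/7)**2 + (-9 + 3*(-17) + 3*(-16)**2)**2)) = 1/(sqrt(25/49 + (-9 - 51 + 3*256)**2)) = 1/(sqrt(25/49 + (-9 - 51 + 768)**2)) = 1/(sqrt(25/49 + 708**2)) = 1/(sqrt(25/49 + 501264)) = 1/(sqrt(24561961/49)) = 1/(sqrt(24561961)/7) = 7*sqrt(24561961)/24561961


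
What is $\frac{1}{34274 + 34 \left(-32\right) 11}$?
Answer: $\frac{1}{22306} \approx 4.4831 \cdot 10^{-5}$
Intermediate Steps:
$\frac{1}{34274 + 34 \left(-32\right) 11} = \frac{1}{34274 - 11968} = \frac{1}{22306}$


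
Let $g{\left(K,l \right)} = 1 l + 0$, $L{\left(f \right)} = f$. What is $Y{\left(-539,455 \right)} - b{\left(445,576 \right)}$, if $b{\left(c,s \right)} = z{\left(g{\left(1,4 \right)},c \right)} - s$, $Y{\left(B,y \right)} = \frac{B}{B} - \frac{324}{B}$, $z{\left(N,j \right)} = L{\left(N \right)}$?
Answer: $\frac{309171}{539} \approx 573.6$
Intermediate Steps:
$g{\left(K,l \right)} = l$ ($g{\left(K,l \right)} = l + 0 = l$)
$z{\left(N,j \right)} = N$
$Y{\left(B,y \right)} = 1 - \frac{324}{B}$
$b{\left(c,s \right)} = 4 - s$
$Y{\left(-539,455 \right)} - b{\left(445,576 \right)} = \frac{-324 - 539}{-539} - \left(4 - 576\right) = \left(- \frac{1}{539}\right) \left(-863\right) - \left(4 - 576\right) = \frac{863}{539} - -572 = \frac{863}{539} + 572 = \frac{309171}{539}$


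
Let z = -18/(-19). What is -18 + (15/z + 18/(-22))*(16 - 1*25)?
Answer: -3369/22 ≈ -153.14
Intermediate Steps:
z = 18/19 (z = -18*(-1/19) = 18/19 ≈ 0.94737)
-18 + (15/z + 18/(-22))*(16 - 1*25) = -18 + (15/(18/19) + 18/(-22))*(16 - 1*25) = -18 + (15*(19/18) + 18*(-1/22))*(16 - 25) = -18 + (95/6 - 9/11)*(-9) = -18 + (991/66)*(-9) = -18 - 2973/22 = -3369/22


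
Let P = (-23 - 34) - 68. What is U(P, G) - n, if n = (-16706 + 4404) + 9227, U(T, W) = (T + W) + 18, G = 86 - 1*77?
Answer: 2977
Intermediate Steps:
G = 9 (G = 86 - 77 = 9)
P = -125 (P = -57 - 68 = -125)
U(T, W) = 18 + T + W
n = -3075 (n = -12302 + 9227 = -3075)
U(P, G) - n = (18 - 125 + 9) - 1*(-3075) = -98 + 3075 = 2977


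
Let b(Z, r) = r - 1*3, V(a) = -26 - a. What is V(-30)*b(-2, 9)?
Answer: 24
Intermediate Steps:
b(Z, r) = -3 + r (b(Z, r) = r - 3 = -3 + r)
V(-30)*b(-2, 9) = (-26 - 1*(-30))*(-3 + 9) = (-26 + 30)*6 = 4*6 = 24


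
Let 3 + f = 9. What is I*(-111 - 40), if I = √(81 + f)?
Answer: -151*√87 ≈ -1408.4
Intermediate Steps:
f = 6 (f = -3 + 9 = 6)
I = √87 (I = √(81 + 6) = √87 ≈ 9.3274)
I*(-111 - 40) = √87*(-111 - 40) = √87*(-151) = -151*√87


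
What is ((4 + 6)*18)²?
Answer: 32400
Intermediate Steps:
((4 + 6)*18)² = (10*18)² = 180² = 32400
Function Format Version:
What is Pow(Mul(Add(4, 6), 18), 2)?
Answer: 32400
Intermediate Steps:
Pow(Mul(Add(4, 6), 18), 2) = Pow(Mul(10, 18), 2) = Pow(180, 2) = 32400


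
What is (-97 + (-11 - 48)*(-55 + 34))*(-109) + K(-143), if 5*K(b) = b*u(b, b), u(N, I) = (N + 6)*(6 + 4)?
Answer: -85296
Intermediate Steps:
u(N, I) = 60 + 10*N (u(N, I) = (6 + N)*10 = 60 + 10*N)
K(b) = b*(60 + 10*b)/5 (K(b) = (b*(60 + 10*b))/5 = b*(60 + 10*b)/5)
(-97 + (-11 - 48)*(-55 + 34))*(-109) + K(-143) = (-97 + (-11 - 48)*(-55 + 34))*(-109) + 2*(-143)*(6 - 143) = (-97 - 59*(-21))*(-109) + 2*(-143)*(-137) = (-97 + 1239)*(-109) + 39182 = 1142*(-109) + 39182 = -124478 + 39182 = -85296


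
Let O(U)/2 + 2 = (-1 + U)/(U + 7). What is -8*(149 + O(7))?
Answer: -8168/7 ≈ -1166.9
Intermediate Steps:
O(U) = -4 + 2*(-1 + U)/(7 + U) (O(U) = -4 + 2*((-1 + U)/(U + 7)) = -4 + 2*((-1 + U)/(7 + U)) = -4 + 2*(-1 + U)/(7 + U))
-8*(149 + O(7)) = -8*(149 + 2*(-15 - 1*7)/(7 + 7)) = -8*(149 + 2*(-15 - 7)/14) = -8*(149 + 2*(1/14)*(-22)) = -8*(149 - 22/7) = -8*1021/7 = -8168/7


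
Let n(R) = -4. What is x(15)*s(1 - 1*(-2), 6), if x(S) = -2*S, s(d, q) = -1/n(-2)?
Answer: -15/2 ≈ -7.5000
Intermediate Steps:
s(d, q) = ¼ (s(d, q) = -1/(-4) = -1*(-¼) = ¼)
x(15)*s(1 - 1*(-2), 6) = -2*15*(¼) = -30*¼ = -15/2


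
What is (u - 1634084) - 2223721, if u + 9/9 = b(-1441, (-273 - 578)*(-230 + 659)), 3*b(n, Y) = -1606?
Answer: -11575024/3 ≈ -3.8583e+6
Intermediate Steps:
b(n, Y) = -1606/3 (b(n, Y) = (⅓)*(-1606) = -1606/3)
u = -1609/3 (u = -1 - 1606/3 = -1609/3 ≈ -536.33)
(u - 1634084) - 2223721 = (-1609/3 - 1634084) - 2223721 = -4903861/3 - 2223721 = -11575024/3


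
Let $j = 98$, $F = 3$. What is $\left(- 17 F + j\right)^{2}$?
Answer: $2209$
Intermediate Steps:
$\left(- 17 F + j\right)^{2} = \left(\left(-17\right) 3 + 98\right)^{2} = \left(-51 + 98\right)^{2} = 47^{2} = 2209$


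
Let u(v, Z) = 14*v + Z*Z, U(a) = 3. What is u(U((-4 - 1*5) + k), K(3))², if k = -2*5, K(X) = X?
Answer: 2601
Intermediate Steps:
k = -10
u(v, Z) = Z² + 14*v (u(v, Z) = 14*v + Z² = Z² + 14*v)
u(U((-4 - 1*5) + k), K(3))² = (3² + 14*3)² = (9 + 42)² = 51² = 2601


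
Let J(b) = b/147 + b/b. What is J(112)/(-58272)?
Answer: -37/1223712 ≈ -3.0236e-5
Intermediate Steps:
J(b) = 1 + b/147 (J(b) = b*(1/147) + 1 = b/147 + 1 = 1 + b/147)
J(112)/(-58272) = (1 + (1/147)*112)/(-58272) = (1 + 16/21)*(-1/58272) = (37/21)*(-1/58272) = -37/1223712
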